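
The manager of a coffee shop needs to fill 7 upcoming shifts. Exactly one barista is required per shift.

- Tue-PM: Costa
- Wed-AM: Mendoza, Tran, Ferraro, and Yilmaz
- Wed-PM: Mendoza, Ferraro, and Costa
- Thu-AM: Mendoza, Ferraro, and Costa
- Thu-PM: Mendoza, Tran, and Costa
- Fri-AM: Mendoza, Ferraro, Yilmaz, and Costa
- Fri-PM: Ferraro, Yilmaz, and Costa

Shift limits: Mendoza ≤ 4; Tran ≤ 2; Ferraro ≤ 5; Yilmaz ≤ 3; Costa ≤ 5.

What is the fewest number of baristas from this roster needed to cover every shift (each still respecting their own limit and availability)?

7 slots to fill and no one can take more than 5, so at least ⌈7/5⌉ = 2 baristas are needed.
Mendoza and Costa alone can cover everything: Tue-PM→Costa, Wed-AM→Mendoza, Wed-PM→Mendoza, Thu-AM→Mendoza, Thu-PM→Mendoza, Fri-AM→Costa, Fri-PM→Costa.

2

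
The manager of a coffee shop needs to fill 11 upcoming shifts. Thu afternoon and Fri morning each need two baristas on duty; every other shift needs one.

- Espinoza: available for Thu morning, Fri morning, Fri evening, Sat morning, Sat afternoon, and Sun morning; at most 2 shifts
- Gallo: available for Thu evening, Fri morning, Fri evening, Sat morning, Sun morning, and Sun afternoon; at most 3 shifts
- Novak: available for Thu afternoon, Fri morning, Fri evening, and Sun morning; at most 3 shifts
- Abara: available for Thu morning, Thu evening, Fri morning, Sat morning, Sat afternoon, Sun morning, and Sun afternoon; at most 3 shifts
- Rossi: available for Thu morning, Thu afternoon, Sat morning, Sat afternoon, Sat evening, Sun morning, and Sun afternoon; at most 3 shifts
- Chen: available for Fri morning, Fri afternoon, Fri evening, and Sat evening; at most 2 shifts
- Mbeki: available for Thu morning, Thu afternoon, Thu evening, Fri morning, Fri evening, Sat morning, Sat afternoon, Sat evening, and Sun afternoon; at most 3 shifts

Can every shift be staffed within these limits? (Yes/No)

Yes

Fri afternoon can only be covered by Chen, so that assignment is forced.
One valid schedule: Thu morning→Espinoza, Thu afternoon→Novak+Rossi, Thu evening→Gallo, Fri morning→Novak+Abara, Fri afternoon→Chen, Fri evening→Gallo, Sat morning→Abara, Sat afternoon→Espinoza, Sat evening→Rossi, Sun morning→Novak, Sun afternoon→Gallo.
Loads: Espinoza 2/2, Gallo 3/3, Novak 3/3, Abara 2/3, Rossi 2/3, Chen 1/2, Mbeki 0/3 — all within limits.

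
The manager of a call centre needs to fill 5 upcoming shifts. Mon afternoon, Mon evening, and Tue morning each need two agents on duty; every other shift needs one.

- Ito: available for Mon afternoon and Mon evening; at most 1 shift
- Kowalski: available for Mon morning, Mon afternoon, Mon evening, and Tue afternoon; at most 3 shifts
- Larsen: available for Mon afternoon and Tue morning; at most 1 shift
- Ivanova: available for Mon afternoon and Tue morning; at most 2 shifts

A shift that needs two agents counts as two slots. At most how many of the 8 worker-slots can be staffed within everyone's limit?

7

Total capacity across all agents is 1+3+1+2 = 7, and 8 slots are needed, so at most 7 can be filled.
An assignment achieving 7: Mon morning→Kowalski, Mon afternoon→Ivanova, Mon evening→Ito+Kowalski, Tue morning→Larsen+Ivanova, Tue afternoon→Kowalski.
Loads: Ito 1/1, Kowalski 3/3, Larsen 1/1, Ivanova 2/2.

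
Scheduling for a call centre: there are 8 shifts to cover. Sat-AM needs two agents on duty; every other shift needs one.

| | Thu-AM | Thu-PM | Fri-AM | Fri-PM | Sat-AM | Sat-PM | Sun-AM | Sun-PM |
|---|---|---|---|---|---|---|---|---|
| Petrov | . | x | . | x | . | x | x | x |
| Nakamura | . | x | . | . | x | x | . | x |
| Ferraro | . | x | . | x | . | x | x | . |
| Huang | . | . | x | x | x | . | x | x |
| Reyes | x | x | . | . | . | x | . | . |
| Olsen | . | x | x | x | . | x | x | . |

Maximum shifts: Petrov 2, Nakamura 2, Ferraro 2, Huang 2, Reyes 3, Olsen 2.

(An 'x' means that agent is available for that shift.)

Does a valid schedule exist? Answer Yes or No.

Yes

Thu-AM can only be covered by Reyes, so that assignment is forced.
Sat-AM can only be covered by Nakamura and Huang, so that assignment is forced.
One valid schedule: Thu-AM→Reyes, Thu-PM→Nakamura, Fri-AM→Huang, Fri-PM→Petrov, Sat-AM→Nakamura+Huang, Sat-PM→Ferraro, Sun-AM→Ferraro, Sun-PM→Petrov.
Loads: Petrov 2/2, Nakamura 2/2, Ferraro 2/2, Huang 2/2, Reyes 1/3, Olsen 0/2 — all within limits.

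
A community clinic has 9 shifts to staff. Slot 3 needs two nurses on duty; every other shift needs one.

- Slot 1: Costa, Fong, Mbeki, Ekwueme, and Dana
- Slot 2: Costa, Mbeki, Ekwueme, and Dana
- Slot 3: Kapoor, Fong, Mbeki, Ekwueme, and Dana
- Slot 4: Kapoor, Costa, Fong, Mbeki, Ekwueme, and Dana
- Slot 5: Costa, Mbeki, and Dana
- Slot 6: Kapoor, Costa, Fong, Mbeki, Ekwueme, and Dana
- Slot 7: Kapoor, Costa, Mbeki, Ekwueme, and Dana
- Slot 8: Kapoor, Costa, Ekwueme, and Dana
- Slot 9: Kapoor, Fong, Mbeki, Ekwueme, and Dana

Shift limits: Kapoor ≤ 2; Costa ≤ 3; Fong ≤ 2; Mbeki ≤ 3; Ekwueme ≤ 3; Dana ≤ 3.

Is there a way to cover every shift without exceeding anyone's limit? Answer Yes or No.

Yes

One valid schedule: Slot 1→Costa, Slot 2→Costa, Slot 3→Mbeki+Ekwueme, Slot 4→Fong, Slot 5→Costa, Slot 6→Mbeki, Slot 7→Kapoor, Slot 8→Kapoor, Slot 9→Fong.
Loads: Kapoor 2/2, Costa 3/3, Fong 2/2, Mbeki 2/3, Ekwueme 1/3, Dana 0/3 — all within limits.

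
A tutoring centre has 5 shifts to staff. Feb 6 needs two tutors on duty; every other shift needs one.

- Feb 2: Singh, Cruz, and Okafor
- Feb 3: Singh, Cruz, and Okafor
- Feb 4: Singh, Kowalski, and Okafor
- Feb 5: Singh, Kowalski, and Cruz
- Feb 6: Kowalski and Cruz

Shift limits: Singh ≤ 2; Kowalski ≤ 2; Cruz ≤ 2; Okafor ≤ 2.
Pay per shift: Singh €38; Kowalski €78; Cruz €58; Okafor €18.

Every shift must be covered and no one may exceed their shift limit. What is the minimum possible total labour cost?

Feb 6 can only be covered by Kowalski and Cruz, so that assignment is forced.
Picking the cheapest available tutor for each shift independently would cost €228, but that ignores the shift limits.
An optimal schedule: Feb 2→Okafor, Feb 3→Okafor, Feb 4→Singh, Feb 5→Singh, Feb 6→Cruz+Kowalski.
Total: 18 + 18 + 38 + 38 + 58 + 78 = €248.

€248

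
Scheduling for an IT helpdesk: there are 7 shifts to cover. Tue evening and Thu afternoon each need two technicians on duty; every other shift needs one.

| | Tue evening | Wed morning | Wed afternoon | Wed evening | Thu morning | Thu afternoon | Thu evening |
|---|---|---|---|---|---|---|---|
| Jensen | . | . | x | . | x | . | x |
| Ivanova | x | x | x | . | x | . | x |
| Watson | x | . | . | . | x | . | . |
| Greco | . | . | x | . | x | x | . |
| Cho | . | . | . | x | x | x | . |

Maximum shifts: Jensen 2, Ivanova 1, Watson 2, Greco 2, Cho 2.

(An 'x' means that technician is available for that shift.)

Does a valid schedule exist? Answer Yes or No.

Total capacity is 9 and 9 slots are needed, so capacity alone doesn't rule it out.
Shifts {Tue evening, Wed morning} need 3 worker-slots in total, but the technicians available for any of those shifts (Ivanova and Watson) can supply at most 2 among them. So no valid schedule exists.

No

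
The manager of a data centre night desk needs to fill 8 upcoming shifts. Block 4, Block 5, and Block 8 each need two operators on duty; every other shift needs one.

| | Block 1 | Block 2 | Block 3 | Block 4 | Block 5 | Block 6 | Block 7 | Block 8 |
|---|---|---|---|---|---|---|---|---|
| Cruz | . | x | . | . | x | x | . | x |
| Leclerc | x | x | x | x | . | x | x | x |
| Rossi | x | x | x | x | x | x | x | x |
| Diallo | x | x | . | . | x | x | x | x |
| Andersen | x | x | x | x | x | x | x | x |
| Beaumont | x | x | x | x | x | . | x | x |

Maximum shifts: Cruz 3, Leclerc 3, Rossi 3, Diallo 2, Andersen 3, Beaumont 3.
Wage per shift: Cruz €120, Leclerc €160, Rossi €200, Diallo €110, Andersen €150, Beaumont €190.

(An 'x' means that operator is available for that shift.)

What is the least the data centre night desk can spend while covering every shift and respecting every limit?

Picking the cheapest available operator for each shift independently would cost €1360, but that ignores the shift limits.
An optimal schedule: Block 1→Diallo, Block 2→Cruz, Block 3→Andersen, Block 4→Andersen+Leclerc, Block 5→Cruz+Andersen, Block 6→Diallo, Block 7→Leclerc, Block 8→Cruz+Leclerc.
Total: 110 + 120 + 150 + 150 + 160 + 120 + 150 + 110 + 160 + 120 + 160 = €1510.

€1510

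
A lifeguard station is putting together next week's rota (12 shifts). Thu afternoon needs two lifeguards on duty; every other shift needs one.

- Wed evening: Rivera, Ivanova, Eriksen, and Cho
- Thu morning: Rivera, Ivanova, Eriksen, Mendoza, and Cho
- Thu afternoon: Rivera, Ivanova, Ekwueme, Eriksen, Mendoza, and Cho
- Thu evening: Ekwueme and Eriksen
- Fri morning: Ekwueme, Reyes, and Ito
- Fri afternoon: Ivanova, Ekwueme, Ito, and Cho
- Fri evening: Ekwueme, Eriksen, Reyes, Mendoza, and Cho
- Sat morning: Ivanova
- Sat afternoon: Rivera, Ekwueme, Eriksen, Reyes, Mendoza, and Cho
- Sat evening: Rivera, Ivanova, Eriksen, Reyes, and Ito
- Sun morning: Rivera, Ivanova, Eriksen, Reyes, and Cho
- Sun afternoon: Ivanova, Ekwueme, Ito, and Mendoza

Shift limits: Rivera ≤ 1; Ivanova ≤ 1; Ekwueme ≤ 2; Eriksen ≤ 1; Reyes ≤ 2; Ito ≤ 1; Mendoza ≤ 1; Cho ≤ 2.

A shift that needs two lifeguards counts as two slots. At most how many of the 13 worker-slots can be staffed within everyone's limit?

11

Total capacity across all lifeguards is 1+1+2+1+2+1+1+2 = 11, and 13 slots are needed, so at most 11 can be filled.
An assignment achieving 11: Wed evening→Rivera, Thu morning→Eriksen, Thu afternoon→Cho, Thu evening→Ekwueme, Fri morning→Ekwueme, Fri afternoon→Ito, Fri evening→Reyes, Sat morning→Ivanova, Sat evening→Reyes, Sun morning→Cho, Sun afternoon→Mendoza.
Loads: Rivera 1/1, Ivanova 1/1, Ekwueme 2/2, Eriksen 1/1, Reyes 2/2, Ito 1/1, Mendoza 1/1, Cho 2/2.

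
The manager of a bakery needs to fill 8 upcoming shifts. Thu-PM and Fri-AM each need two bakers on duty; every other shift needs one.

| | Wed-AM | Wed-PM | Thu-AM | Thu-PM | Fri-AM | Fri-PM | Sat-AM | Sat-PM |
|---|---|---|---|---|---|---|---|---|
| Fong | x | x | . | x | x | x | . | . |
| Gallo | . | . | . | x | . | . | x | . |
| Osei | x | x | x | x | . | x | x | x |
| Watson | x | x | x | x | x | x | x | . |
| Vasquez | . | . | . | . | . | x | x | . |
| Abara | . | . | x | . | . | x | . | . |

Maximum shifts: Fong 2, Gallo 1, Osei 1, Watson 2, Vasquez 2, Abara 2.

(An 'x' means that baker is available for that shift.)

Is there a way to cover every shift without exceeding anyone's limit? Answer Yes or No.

Total capacity is 10 and 10 slots are needed, so capacity alone doesn't rule it out.
Shifts {Wed-AM, Wed-PM, Thu-PM, Fri-AM, Sat-PM} need 7 worker-slots in total, but the bakers available for any of those shifts (Fong, Gallo, Osei, and Watson) can supply at most 6 among them. So no valid schedule exists.

No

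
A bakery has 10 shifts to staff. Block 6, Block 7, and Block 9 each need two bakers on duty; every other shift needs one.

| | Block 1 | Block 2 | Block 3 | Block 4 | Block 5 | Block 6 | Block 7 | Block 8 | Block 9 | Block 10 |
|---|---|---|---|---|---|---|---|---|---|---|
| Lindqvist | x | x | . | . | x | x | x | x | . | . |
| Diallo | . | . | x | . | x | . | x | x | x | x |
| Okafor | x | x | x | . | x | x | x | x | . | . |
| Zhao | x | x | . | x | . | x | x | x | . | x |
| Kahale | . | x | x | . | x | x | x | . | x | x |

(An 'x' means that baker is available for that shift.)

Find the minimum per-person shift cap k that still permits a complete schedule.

With 5 bakers and 13 worker-slots to fill, someone must work at least ⌈13/5⌉ = 3 shifts, so k ≥ 3.
k = 3 works: Block 1→Lindqvist, Block 2→Lindqvist, Block 3→Diallo, Block 4→Zhao, Block 5→Lindqvist, Block 6→Okafor+Zhao, Block 7→Okafor+Zhao, Block 8→Okafor, Block 9→Diallo+Kahale, Block 10→Diallo.
Loads: Lindqvist 3, Diallo 3, Okafor 3, Zhao 3, Kahale 1 — all ≤ 3.

3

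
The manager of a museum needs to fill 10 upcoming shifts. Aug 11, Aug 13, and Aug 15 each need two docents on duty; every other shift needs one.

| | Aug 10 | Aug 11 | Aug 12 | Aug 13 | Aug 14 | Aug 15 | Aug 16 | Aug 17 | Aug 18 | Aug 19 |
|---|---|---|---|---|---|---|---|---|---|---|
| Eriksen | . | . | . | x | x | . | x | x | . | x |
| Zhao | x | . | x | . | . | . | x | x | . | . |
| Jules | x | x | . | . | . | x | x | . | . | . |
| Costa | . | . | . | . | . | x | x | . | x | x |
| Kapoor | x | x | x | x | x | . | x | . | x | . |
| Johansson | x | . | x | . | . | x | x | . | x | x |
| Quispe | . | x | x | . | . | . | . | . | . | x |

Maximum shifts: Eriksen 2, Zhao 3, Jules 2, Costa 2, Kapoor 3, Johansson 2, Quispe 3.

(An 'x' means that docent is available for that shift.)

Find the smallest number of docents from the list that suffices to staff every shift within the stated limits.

6

13 slots to fill and no one can take more than 3, so at least ⌈13/3⌉ = 5 docents are needed.
No set of 5 docents can cover every shift (each such set leaves at least one shift with no one available or exceeds a cap).
Eriksen, Zhao, Jules, Costa, Kapoor, and Johansson alone can cover everything: Aug 10→Zhao, Aug 11→Jules+Kapoor, Aug 12→Zhao, Aug 13→Eriksen+Kapoor, Aug 14→Eriksen, Aug 15→Jules+Costa, Aug 16→Kapoor, Aug 17→Zhao, Aug 18→Costa, Aug 19→Johansson.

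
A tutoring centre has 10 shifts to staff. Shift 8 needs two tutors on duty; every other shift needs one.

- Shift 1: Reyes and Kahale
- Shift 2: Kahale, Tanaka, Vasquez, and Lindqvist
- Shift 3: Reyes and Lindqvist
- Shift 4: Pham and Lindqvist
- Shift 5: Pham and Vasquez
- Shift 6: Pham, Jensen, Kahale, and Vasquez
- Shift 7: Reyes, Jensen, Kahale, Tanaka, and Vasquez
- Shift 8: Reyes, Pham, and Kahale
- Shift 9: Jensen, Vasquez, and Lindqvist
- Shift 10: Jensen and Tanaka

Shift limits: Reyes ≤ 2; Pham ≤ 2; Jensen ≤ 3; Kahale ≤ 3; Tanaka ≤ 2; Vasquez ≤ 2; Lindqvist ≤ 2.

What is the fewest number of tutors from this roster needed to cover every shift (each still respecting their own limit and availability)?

11 slots to fill and no one can take more than 3, so at least ⌈11/3⌉ = 4 tutors are needed.
Any 4 tutors together have capacity at most 3+3+2+2 = 10 < 11 slots, so 4 can never suffice.
Reyes, Pham, Jensen, Kahale, and Tanaka alone can cover everything: Shift 1→Kahale, Shift 2→Kahale, Shift 3→Reyes, Shift 4→Pham, Shift 5→Pham, Shift 6→Jensen, Shift 7→Tanaka, Shift 8→Reyes+Kahale, Shift 9→Jensen, Shift 10→Jensen.

5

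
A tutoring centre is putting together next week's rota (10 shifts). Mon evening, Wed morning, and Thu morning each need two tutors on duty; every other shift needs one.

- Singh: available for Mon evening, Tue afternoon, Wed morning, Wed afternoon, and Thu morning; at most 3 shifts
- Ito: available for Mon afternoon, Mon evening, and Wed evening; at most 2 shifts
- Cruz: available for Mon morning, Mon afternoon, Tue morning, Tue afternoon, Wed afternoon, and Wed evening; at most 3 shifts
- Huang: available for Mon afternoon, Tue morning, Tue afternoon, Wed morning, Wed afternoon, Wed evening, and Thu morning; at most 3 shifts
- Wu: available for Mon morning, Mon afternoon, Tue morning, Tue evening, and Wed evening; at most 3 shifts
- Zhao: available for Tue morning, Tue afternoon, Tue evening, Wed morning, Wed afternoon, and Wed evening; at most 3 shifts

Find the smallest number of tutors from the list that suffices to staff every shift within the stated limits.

5

13 slots to fill and no one can take more than 3, so at least ⌈13/3⌉ = 5 tutors are needed.
Singh, Ito, Cruz, Huang, and Wu alone can cover everything: Mon morning→Cruz, Mon afternoon→Ito, Mon evening→Singh+Ito, Tue morning→Cruz, Tue afternoon→Cruz, Tue evening→Wu, Wed morning→Singh+Huang, Wed afternoon→Huang, Wed evening→Wu, Thu morning→Singh+Huang.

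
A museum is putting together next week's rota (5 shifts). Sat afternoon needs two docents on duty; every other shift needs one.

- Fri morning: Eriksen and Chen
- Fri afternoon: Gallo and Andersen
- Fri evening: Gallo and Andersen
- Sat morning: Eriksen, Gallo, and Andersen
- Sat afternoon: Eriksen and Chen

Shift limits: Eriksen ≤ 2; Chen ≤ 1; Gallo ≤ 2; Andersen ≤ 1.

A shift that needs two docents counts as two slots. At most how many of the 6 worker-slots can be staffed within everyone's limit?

6

Total capacity across all docents is 2+1+2+1 = 6, and 6 slots are needed, so at most 6 can be filled.
An assignment achieving 6: Fri morning→Eriksen, Fri afternoon→Gallo, Fri evening→Gallo, Sat morning→Andersen, Sat afternoon→Eriksen+Chen.
Loads: Eriksen 2/2, Chen 1/1, Gallo 2/2, Andersen 1/1.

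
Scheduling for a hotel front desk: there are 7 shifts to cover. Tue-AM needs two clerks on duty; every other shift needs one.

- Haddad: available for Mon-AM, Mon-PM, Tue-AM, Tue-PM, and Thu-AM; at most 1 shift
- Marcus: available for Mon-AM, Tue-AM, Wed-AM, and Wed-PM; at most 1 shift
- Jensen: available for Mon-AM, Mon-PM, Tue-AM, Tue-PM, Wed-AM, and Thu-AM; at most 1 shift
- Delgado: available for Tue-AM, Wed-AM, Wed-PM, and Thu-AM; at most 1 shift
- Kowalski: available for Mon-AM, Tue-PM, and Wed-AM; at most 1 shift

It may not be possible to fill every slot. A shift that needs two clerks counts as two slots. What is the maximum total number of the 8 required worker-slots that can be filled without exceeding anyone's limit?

5

Total capacity across all clerks is 1+1+1+1+1 = 5, and 8 slots are needed, so at most 5 can be filled.
An assignment achieving 5: Mon-AM→Kowalski, Mon-PM→Haddad, Tue-PM→Jensen, Wed-PM→Marcus, Thu-AM→Delgado.
Loads: Haddad 1/1, Marcus 1/1, Jensen 1/1, Delgado 1/1, Kowalski 1/1.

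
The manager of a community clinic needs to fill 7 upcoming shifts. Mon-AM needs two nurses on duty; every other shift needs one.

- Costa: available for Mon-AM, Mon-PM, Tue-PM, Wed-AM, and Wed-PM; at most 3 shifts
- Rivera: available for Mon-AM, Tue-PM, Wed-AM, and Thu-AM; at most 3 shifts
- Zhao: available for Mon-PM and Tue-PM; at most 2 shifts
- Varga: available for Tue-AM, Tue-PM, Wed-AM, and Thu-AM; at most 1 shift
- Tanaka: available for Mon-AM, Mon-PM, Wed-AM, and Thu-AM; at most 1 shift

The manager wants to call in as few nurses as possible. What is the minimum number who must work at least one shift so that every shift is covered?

4

8 slots to fill and no one can take more than 3, so at least ⌈8/3⌉ = 3 nurses are needed.
No set of 3 nurses can cover every shift (each such set leaves at least one shift with no one available or exceeds a cap).
Costa, Rivera, Zhao, and Varga alone can cover everything: Mon-AM→Costa+Rivera, Mon-PM→Costa, Tue-AM→Varga, Tue-PM→Zhao, Wed-AM→Rivera, Wed-PM→Costa, Thu-AM→Rivera.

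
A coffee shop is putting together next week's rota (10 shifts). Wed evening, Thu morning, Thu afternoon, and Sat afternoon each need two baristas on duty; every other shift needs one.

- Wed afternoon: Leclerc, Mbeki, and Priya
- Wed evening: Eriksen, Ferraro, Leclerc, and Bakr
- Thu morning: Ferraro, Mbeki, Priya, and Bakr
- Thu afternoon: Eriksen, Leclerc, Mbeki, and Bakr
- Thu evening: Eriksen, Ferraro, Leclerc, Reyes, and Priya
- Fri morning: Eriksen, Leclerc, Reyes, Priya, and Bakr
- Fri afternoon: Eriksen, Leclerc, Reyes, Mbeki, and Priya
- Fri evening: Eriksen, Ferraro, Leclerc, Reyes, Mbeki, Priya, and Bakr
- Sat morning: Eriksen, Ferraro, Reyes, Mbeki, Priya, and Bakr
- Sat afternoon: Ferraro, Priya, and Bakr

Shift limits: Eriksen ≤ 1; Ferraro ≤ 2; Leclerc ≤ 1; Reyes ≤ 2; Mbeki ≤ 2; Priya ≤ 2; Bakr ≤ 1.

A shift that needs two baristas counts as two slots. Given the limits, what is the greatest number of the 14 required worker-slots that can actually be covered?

11

Total capacity across all baristas is 1+2+1+2+2+2+1 = 11, and 14 slots are needed, so at most 11 can be filled.
An assignment achieving 11: Wed afternoon→Leclerc, Wed evening→Eriksen+Ferraro, Thu morning→Mbeki+Priya, Thu afternoon→Mbeki+Bakr, Thu evening→Reyes, Fri morning→Reyes, Sat afternoon→Ferraro+Priya.
Loads: Eriksen 1/1, Ferraro 2/2, Leclerc 1/1, Reyes 2/2, Mbeki 2/2, Priya 2/2, Bakr 1/1.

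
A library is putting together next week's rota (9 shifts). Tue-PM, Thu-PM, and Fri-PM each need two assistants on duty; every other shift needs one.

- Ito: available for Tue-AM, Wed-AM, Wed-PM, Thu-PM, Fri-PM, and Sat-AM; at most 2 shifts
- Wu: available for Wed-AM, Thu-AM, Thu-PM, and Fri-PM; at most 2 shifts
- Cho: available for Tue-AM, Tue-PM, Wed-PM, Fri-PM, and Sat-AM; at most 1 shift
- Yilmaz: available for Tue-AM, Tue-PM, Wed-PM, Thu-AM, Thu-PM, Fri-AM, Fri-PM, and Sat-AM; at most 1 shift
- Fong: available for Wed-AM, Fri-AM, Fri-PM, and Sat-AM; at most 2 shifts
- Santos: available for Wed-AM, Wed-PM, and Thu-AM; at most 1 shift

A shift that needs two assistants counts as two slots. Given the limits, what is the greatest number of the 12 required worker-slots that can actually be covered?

Total capacity across all assistants is 2+2+1+1+2+1 = 9, and 12 slots are needed, so at most 9 can be filled.
An assignment achieving 9: Tue-AM→Ito, Tue-PM→Cho+Yilmaz, Wed-AM→Fong, Wed-PM→Santos, Thu-AM→Wu, Thu-PM→Ito+Wu, Fri-AM→Fong.
Loads: Ito 2/2, Wu 2/2, Cho 1/1, Yilmaz 1/1, Fong 2/2, Santos 1/1.

9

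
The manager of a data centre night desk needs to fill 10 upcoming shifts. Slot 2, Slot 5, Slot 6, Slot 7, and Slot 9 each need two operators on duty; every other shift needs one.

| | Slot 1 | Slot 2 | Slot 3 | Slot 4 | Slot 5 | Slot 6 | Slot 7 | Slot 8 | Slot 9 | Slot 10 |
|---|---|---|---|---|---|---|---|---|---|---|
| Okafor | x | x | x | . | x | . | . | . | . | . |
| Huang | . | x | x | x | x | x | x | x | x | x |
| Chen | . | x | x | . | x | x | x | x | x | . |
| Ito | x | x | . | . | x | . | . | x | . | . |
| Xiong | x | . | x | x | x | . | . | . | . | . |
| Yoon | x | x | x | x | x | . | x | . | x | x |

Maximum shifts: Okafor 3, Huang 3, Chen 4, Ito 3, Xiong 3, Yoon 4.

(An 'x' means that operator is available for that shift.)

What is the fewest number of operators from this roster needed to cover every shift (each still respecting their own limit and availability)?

15 slots to fill and no one can take more than 4, so at least ⌈15/4⌉ = 4 operators are needed.
Any 4 operators together have capacity at most 4+4+3+3 = 14 < 15 slots, so 4 can never suffice.
Okafor, Huang, Chen, Ito, and Yoon alone can cover everything: Slot 1→Okafor, Slot 2→Okafor+Ito, Slot 3→Okafor, Slot 4→Huang, Slot 5→Ito+Yoon, Slot 6→Huang+Chen, Slot 7→Chen+Yoon, Slot 8→Chen, Slot 9→Chen+Yoon, Slot 10→Huang.

5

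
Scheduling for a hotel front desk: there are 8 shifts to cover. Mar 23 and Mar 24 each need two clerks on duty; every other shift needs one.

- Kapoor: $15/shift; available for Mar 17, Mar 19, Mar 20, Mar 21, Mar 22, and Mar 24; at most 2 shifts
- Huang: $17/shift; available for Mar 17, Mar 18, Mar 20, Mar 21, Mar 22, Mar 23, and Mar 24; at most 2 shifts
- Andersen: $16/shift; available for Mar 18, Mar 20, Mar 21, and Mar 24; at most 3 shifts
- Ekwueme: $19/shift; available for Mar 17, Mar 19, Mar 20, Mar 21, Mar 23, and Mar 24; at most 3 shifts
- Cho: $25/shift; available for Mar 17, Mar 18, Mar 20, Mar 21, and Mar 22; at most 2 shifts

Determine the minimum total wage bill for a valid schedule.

Mar 23 can only be covered by Huang and Ekwueme, so that assignment is forced.
Picking the cheapest available clerk for each shift independently would cost $158, but that ignores the shift limits.
An optimal schedule: Mar 17→Ekwueme, Mar 18→Huang, Mar 19→Kapoor, Mar 20→Andersen, Mar 21→Andersen, Mar 22→Kapoor, Mar 23→Huang+Ekwueme, Mar 24→Andersen+Ekwueme.
Total: 19 + 17 + 15 + 16 + 16 + 15 + 17 + 19 + 16 + 19 = $169.

$169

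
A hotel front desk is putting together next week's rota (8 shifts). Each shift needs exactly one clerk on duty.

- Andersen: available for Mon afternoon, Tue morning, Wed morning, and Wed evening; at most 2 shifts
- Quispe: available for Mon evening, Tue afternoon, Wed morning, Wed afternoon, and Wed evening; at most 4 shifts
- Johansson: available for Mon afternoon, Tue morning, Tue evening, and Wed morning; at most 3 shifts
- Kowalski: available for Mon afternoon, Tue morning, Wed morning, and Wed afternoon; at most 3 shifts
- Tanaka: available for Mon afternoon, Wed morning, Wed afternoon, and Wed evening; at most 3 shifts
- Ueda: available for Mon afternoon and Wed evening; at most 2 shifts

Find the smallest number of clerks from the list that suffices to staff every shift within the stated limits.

8 slots to fill and no one can take more than 4, so at least ⌈8/4⌉ = 2 clerks are needed.
Any 2 clerks together have capacity at most 4+3 = 7 < 8 slots, so 2 can never suffice.
Andersen, Quispe, and Johansson alone can cover everything: Mon afternoon→Andersen, Mon evening→Quispe, Tue morning→Andersen, Tue afternoon→Quispe, Tue evening→Johansson, Wed morning→Johansson, Wed afternoon→Quispe, Wed evening→Quispe.

3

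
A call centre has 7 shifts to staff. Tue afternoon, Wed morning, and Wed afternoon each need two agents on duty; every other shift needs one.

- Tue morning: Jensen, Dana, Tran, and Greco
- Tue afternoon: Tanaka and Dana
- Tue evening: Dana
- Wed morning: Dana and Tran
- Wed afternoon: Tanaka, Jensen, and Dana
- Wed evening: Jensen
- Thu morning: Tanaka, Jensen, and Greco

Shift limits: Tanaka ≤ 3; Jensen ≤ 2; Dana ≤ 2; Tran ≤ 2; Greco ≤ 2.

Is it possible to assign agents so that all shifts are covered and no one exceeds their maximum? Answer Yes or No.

No

Total capacity is 11 and 10 slots are needed, so capacity alone doesn't rule it out.
Shifts {Tue afternoon, Tue evening, Wed morning} need 5 worker-slots in total, but the agents available for any of those shifts (Tanaka, Dana, and Tran) can supply at most 4 among them. So no valid schedule exists.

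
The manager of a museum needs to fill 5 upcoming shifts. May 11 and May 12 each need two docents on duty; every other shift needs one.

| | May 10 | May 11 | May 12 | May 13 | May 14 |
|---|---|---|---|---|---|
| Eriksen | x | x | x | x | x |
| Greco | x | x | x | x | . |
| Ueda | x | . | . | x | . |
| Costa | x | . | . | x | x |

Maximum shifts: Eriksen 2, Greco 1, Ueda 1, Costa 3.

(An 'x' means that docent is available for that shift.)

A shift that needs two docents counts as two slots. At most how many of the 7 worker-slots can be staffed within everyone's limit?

Total capacity across all docents is 2+1+1+3 = 7, and 7 slots are needed, so at most 7 can be filled.
Shifts {May 11, May 12} need 4 slots but only Eriksen and Greco are available for them, supplying at most 3 — so at least 1 slot must go unfilled.
An assignment achieving 6: May 10→Ueda, May 11→Eriksen+Greco, May 12→Eriksen, May 13→Costa, May 14→Costa.
Loads: Eriksen 2/2, Greco 1/1, Ueda 1/1, Costa 2/3.

6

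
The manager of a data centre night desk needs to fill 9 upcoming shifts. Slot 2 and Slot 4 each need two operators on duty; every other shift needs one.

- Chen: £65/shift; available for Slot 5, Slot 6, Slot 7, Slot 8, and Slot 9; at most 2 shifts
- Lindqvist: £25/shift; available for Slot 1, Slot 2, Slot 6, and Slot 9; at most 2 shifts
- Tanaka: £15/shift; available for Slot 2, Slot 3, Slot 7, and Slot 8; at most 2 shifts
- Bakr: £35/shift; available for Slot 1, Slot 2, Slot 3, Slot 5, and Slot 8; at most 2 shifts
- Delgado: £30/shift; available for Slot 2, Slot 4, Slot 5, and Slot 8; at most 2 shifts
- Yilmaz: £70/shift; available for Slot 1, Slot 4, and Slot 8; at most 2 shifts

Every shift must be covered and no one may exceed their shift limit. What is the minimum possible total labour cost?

£410

Slot 4 can only be covered by Delgado and Yilmaz, so that assignment is forced.
Picking the cheapest available operator for each shift independently would cost £290, but that ignores the shift limits.
An optimal schedule: Slot 1→Lindqvist, Slot 2→Bakr+Delgado, Slot 3→Tanaka, Slot 4→Delgado+Yilmaz, Slot 5→Bakr, Slot 6→Chen, Slot 7→Chen, Slot 8→Tanaka, Slot 9→Lindqvist.
Total: 25 + 35 + 30 + 15 + 30 + 70 + 35 + 65 + 65 + 15 + 25 = £410.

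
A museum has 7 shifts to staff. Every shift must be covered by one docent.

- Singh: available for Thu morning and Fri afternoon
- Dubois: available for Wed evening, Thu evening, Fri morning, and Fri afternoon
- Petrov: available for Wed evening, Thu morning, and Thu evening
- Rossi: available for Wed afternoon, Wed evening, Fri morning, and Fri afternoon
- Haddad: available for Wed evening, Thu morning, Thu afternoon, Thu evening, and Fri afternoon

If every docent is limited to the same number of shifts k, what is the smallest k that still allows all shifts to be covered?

With 5 docents and 7 worker-slots to fill, someone must work at least ⌈7/5⌉ = 2 shifts, so k ≥ 2.
k = 2 works: Wed afternoon→Rossi, Wed evening→Petrov, Thu morning→Singh, Thu afternoon→Haddad, Thu evening→Dubois, Fri morning→Dubois, Fri afternoon→Singh.
Loads: Singh 2, Dubois 2, Petrov 1, Rossi 1, Haddad 1 — all ≤ 2.

2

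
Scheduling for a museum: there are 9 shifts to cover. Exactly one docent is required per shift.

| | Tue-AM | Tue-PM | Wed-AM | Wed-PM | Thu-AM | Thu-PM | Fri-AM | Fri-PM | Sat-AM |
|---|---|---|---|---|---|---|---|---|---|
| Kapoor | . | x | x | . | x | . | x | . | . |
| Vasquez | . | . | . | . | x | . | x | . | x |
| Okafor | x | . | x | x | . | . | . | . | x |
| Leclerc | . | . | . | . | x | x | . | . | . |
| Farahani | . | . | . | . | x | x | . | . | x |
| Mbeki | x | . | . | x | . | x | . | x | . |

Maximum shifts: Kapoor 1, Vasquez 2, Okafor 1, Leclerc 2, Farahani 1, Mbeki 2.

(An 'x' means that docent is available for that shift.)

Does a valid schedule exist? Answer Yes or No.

Total capacity is 9 and 9 slots are needed, so capacity alone doesn't rule it out.
Shifts {Tue-AM, Tue-PM, Wed-AM, Wed-PM, Fri-PM} need 5 worker-slots in total, but the docents available for any of those shifts (Kapoor, Okafor, and Mbeki) can supply at most 4 among them. So no valid schedule exists.

No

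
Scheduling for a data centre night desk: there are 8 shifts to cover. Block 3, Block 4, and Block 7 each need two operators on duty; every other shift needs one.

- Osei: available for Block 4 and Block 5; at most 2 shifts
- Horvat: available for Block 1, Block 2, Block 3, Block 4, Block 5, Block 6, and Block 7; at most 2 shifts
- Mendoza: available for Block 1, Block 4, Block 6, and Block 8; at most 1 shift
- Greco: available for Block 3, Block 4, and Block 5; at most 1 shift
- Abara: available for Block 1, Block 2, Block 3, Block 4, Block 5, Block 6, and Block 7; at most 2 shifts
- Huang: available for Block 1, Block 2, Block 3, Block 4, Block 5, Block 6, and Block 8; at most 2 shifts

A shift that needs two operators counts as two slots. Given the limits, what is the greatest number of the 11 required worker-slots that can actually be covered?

Total capacity across all operators is 2+2+1+1+2+2 = 10, and 11 slots are needed, so at most 10 can be filled.
An assignment achieving 10: Block 1→Abara, Block 2→Horvat, Block 3→Greco+Huang, Block 4→Osei, Block 5→Osei, Block 6→Huang, Block 7→Horvat+Abara, Block 8→Mendoza.
Loads: Osei 2/2, Horvat 2/2, Mendoza 1/1, Greco 1/1, Abara 2/2, Huang 2/2.

10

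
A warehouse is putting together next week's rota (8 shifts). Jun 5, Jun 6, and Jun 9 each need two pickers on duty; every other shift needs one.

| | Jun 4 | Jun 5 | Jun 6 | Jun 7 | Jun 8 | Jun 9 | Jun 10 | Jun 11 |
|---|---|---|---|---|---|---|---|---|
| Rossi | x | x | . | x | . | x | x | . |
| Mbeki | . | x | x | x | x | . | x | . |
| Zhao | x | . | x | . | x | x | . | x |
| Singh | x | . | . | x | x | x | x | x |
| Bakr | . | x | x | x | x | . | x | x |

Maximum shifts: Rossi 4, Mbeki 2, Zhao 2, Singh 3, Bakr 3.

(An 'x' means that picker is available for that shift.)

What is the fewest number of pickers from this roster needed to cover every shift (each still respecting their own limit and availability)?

11 slots to fill and no one can take more than 4, so at least ⌈11/4⌉ = 3 pickers are needed.
Any 3 pickers together have capacity at most 4+3+3 = 10 < 11 slots, so 3 can never suffice.
Rossi, Mbeki, Zhao, and Singh alone can cover everything: Jun 4→Rossi, Jun 5→Rossi+Mbeki, Jun 6→Mbeki+Zhao, Jun 7→Rossi, Jun 8→Singh, Jun 9→Rossi+Singh, Jun 10→Singh, Jun 11→Zhao.

4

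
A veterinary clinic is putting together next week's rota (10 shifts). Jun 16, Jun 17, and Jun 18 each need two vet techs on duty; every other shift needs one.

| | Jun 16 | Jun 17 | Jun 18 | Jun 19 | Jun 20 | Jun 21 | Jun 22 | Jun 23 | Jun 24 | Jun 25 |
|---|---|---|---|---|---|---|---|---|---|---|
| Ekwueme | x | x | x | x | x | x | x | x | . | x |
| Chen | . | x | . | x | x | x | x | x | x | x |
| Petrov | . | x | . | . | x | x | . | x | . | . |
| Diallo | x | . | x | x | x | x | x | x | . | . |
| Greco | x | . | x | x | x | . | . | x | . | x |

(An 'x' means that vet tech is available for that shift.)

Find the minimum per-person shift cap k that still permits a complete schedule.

With 5 vet techs and 13 worker-slots to fill, someone must work at least ⌈13/5⌉ = 3 shifts, so k ≥ 3.
k = 3 works: Jun 16→Ekwueme+Diallo, Jun 17→Ekwueme+Chen, Jun 18→Ekwueme+Diallo, Jun 19→Diallo, Jun 20→Petrov, Jun 21→Petrov, Jun 22→Chen, Jun 23→Petrov, Jun 24→Chen, Jun 25→Greco.
Loads: Ekwueme 3, Chen 3, Petrov 3, Diallo 3, Greco 1 — all ≤ 3.

3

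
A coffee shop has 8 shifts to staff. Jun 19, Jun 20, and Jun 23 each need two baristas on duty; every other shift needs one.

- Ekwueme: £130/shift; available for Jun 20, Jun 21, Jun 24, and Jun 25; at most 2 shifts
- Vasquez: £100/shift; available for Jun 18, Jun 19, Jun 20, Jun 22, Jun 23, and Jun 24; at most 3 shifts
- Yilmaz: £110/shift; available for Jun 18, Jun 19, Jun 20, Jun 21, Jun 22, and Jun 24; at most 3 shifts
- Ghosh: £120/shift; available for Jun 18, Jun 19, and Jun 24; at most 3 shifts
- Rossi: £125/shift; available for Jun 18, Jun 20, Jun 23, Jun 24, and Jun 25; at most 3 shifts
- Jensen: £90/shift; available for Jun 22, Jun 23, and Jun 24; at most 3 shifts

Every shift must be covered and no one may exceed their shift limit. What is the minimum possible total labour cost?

Picking the cheapest available barista for each shift independently would cost £1125, but that ignores the shift limits.
An optimal schedule: Jun 18→Ghosh, Jun 19→Vasquez+Yilmaz, Jun 20→Vasquez+Yilmaz, Jun 21→Yilmaz, Jun 22→Jensen, Jun 23→Jensen+Vasquez, Jun 24→Jensen, Jun 25→Rossi.
Total: 120 + 100 + 110 + 100 + 110 + 110 + 90 + 90 + 100 + 90 + 125 = £1145.

£1145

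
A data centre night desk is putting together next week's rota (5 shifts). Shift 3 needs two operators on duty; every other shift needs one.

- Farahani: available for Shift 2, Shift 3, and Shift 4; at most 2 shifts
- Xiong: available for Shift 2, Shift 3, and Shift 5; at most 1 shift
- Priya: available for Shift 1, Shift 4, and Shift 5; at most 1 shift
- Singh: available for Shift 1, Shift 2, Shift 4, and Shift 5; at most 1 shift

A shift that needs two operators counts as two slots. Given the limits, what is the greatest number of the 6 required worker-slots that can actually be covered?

Total capacity across all operators is 2+1+1+1 = 5, and 6 slots are needed, so at most 5 can be filled.
An assignment achieving 5: Shift 1→Priya, Shift 2→Farahani, Shift 3→Farahani+Xiong, Shift 4→Singh.
Loads: Farahani 2/2, Xiong 1/1, Priya 1/1, Singh 1/1.

5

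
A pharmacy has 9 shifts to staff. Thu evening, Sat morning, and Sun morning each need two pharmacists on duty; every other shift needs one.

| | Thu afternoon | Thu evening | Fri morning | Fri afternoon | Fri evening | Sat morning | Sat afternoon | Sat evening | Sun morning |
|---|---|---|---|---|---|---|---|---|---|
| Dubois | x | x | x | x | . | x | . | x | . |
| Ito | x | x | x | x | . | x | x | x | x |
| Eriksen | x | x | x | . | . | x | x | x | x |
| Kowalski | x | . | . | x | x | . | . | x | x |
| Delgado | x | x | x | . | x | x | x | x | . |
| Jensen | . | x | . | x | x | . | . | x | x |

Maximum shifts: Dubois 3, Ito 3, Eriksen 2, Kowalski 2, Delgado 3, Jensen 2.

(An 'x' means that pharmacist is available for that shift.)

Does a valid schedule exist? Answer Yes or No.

Yes

One valid schedule: Thu afternoon→Dubois, Thu evening→Delgado+Jensen, Fri morning→Dubois, Fri afternoon→Dubois, Fri evening→Kowalski, Sat morning→Ito+Eriksen, Sat afternoon→Ito, Sat evening→Ito, Sun morning→Eriksen+Kowalski.
Loads: Dubois 3/3, Ito 3/3, Eriksen 2/2, Kowalski 2/2, Delgado 1/3, Jensen 1/2 — all within limits.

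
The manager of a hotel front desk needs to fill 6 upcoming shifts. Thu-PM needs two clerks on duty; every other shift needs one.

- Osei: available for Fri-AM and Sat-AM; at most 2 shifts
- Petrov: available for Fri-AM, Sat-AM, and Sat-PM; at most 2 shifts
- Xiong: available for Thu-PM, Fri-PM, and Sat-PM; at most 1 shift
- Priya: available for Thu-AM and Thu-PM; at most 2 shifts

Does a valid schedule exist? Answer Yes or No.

Total capacity is 7 and 7 slots are needed, so capacity alone doesn't rule it out.
Shifts {Thu-PM, Fri-PM} need 3 worker-slots in total, but the clerks available for any of those shifts (Xiong and Priya) can supply at most 2 among them. So no valid schedule exists.

No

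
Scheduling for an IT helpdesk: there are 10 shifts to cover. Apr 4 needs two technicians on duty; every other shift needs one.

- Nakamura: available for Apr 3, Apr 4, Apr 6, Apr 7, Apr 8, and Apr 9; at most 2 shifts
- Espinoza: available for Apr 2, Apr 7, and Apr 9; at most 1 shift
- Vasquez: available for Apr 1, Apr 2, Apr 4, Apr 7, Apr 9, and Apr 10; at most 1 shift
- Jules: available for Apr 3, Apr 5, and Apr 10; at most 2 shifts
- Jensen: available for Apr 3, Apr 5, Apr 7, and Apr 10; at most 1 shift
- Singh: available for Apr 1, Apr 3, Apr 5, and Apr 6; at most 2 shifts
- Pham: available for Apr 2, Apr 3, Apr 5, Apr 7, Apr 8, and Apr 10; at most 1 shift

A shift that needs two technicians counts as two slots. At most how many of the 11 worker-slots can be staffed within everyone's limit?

10

Total capacity across all technicians is 2+1+1+2+1+2+1 = 10, and 11 slots are needed, so at most 10 can be filled.
An assignment achieving 10: Apr 1→Vasquez, Apr 2→Pham, Apr 3→Singh, Apr 4→Nakamura, Apr 5→Jules, Apr 6→Singh, Apr 7→Jensen, Apr 8→Nakamura, Apr 9→Espinoza, Apr 10→Jules.
Loads: Nakamura 2/2, Espinoza 1/1, Vasquez 1/1, Jules 2/2, Jensen 1/1, Singh 2/2, Pham 1/1.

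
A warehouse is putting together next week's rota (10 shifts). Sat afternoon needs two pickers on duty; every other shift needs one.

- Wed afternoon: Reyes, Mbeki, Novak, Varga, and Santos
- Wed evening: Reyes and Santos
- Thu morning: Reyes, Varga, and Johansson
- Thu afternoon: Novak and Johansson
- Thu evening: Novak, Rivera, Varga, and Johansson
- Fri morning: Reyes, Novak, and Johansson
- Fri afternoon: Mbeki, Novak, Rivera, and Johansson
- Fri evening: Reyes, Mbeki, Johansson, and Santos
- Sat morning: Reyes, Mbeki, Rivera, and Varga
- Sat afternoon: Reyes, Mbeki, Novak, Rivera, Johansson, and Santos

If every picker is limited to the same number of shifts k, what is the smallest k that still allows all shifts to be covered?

With 7 pickers and 11 worker-slots to fill, someone must work at least ⌈11/7⌉ = 2 shifts, so k ≥ 2.
k = 2 works: Wed afternoon→Varga, Wed evening→Reyes, Thu morning→Reyes, Thu afternoon→Novak, Thu evening→Rivera, Fri morning→Novak, Fri afternoon→Mbeki, Fri evening→Mbeki, Sat morning→Rivera, Sat afternoon→Johansson+Santos.
Loads: Reyes 2, Mbeki 2, Novak 2, Rivera 2, Varga 1, Johansson 1, Santos 1 — all ≤ 2.

2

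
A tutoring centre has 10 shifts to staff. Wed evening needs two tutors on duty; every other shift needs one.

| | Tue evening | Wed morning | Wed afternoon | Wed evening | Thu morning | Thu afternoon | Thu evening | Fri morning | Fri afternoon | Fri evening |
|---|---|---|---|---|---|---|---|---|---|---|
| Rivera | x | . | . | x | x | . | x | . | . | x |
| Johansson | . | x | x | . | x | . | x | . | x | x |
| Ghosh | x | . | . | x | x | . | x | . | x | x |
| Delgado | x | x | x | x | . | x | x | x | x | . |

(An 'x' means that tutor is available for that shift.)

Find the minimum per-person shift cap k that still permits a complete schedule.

3

With 4 tutors and 11 worker-slots to fill, someone must work at least ⌈11/4⌉ = 3 shifts, so k ≥ 3.
k = 3 works: Tue evening→Rivera, Wed morning→Johansson, Wed afternoon→Johansson, Wed evening→Rivera+Ghosh, Thu morning→Rivera, Thu afternoon→Delgado, Thu evening→Ghosh, Fri morning→Delgado, Fri afternoon→Johansson, Fri evening→Ghosh.
Loads: Rivera 3, Johansson 3, Ghosh 3, Delgado 2 — all ≤ 3.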